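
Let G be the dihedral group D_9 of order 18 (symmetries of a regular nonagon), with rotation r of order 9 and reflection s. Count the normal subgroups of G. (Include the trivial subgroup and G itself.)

4

G has 16 subgroups. Checking conjugation-invariance by order — order 1: 1/1 normal; order 2: 0/9 normal; order 3: 1/1 normal; order 6: 0/3 normal; order 9: 1/1 normal; order 18: 1/1 normal.
Total normal subgroups: 4.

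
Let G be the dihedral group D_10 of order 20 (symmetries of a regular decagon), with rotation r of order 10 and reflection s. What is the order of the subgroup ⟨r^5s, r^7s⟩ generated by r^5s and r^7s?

|⟨r^5s⟩| = 2 and |⟨r^7s⟩| = 2, so |H| is a multiple of lcm(2, 2) = 2 and divides |G| = 20.
Closing under the operation: H = {e, r^2, r^4, r^6, r^8, rs, r^3s, r^5s, r^7s, r^9s}, so |H| = 10.

10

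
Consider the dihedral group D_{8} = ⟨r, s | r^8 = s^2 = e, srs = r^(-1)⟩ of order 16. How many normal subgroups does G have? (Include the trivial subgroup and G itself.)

7

G has 19 subgroups. Checking conjugation-invariance by order — order 1: 1/1 normal; order 2: 1/9 normal; order 4: 1/5 normal; order 8: 3/3 normal; order 16: 1/1 normal.
Total normal subgroups: 7.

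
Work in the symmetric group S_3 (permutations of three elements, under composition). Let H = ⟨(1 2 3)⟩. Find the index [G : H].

|⟨(1 2 3)⟩| = 3 and |G| = 6.
By Lagrange, [G : H] = |G|/|H| = 6/3 = 2.

2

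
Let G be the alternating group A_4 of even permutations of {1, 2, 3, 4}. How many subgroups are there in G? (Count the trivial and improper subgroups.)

|G| = 12, so by Lagrange every subgroup order divides 12. Divisors: 1, 2, 3, 4, 6, 12.
Subgroups by order — order 1: 1; order 2: 3; order 3: 4; order 4: 1; order 6: 0; order 12: 1.
Total: 1 + 3 + 4 + 1 + 0 + 1 = 10.

10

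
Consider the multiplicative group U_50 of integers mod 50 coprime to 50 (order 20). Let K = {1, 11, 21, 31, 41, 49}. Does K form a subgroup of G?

|K| = 6 does not divide |G| = 20, so by Lagrange K is not a subgroup.

No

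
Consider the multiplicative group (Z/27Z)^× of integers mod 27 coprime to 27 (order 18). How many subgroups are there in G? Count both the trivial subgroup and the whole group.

6

|G| = 18, so by Lagrange every subgroup order divides 18. Divisors: 1, 2, 3, 6, 9, 18.
Subgroups by order — order 1: 1; order 2: 1; order 3: 1; order 6: 1; order 9: 1; order 18: 1.
Total: 1 + 1 + 1 + 1 + 1 + 1 = 6.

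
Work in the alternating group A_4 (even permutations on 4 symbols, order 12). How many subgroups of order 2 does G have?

|G| = 12 and 2 | 12, so subgroups of order 2 are possible by Lagrange.
The subgroups of order 2 are: {e, (1 2)(3 4)}; {e, (1 3)(2 4)}; {e, (1 4)(2 3)}.
So G has 3 subgroups of order 2.

3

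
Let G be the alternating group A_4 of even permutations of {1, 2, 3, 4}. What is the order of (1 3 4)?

3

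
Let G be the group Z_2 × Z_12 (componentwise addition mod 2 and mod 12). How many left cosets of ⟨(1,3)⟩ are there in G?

6

|⟨(1,3)⟩| = 4 and |G| = 24.
By Lagrange, [G : H] = |G|/|H| = 24/4 = 6.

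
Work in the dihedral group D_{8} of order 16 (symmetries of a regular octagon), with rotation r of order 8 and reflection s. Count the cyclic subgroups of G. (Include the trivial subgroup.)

A cyclic subgroup of order d is generated by each of its φ(d) elements of order d, so the cyclic subgroups of order d number (#elements of order d)/φ(d).
Cyclic subgroups by order — order 1: 1; order 2: 9; order 4: 1; order 8: 1.
Total: 12.

12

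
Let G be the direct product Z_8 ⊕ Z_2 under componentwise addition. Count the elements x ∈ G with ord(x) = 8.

8

An element (a,b) has order lcm(ord(a), ord(b)); count pairs with lcm equal to 8.
Enumerating gives 8 such elements.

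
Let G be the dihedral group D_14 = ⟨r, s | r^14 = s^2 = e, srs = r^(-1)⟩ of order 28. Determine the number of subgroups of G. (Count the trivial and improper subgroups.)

|G| = 28, so by Lagrange every subgroup order divides 28. Divisors: 1, 2, 4, 7, 14, 28.
Subgroups by order — order 1: 1; order 2: 15; order 4: 7; order 7: 1; order 14: 3; order 28: 1.
Total: 1 + 15 + 7 + 1 + 3 + 1 = 28.

28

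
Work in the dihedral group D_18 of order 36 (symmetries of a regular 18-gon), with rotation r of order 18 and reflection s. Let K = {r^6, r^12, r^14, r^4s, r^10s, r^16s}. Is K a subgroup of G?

No

The identity e ∉ K, so K is not a subgroup.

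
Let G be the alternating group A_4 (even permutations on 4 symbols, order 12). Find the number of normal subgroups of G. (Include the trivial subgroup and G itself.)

3

G has 10 subgroups. Checking conjugation-invariance by order — order 1: 1/1 normal; order 2: 0/3 normal; order 3: 0/4 normal; order 4: 1/1 normal; order 12: 1/1 normal.
Total normal subgroups: 3.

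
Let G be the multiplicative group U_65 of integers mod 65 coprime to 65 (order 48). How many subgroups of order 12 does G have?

|G| = 48 and 12 | 48, so subgroups of order 12 are possible by Lagrange.
The subgroups of order 12 are: {1, 6, 11, 16, 21, 31, 36, 41, 46, 51, 56, 61}; {1, 9, 12, 14, 16, 17, 23, 29, 38, 43, 61, 62}; {1, 3, 9, 14, 16, 22, 27, 29, 42, 48, 53, 61}; {1, 4, 9, 14, 16, 29, 36, 49, 51, 56, 61, 64}; … (7 in all).
So G has 7 subgroups of order 12.

7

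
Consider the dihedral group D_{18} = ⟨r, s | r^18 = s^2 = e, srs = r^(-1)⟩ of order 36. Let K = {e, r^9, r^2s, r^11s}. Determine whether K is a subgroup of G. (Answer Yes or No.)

Yes

|K| = 4 divides |G| = 36, consistent with Lagrange.
K contains the identity, every element's inverse is in K, and K is closed under ·: it is a subgroup.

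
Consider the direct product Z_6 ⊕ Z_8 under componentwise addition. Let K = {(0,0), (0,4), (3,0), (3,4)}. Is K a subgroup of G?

Yes

|K| = 4 divides |G| = 48, consistent with Lagrange.
K contains the identity, every element's inverse is in K, and K is closed under +: it is a subgroup.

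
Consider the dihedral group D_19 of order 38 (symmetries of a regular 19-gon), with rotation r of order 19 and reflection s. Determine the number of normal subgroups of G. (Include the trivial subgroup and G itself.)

3

G has 22 subgroups. Checking conjugation-invariance by order — order 1: 1/1 normal; order 2: 0/19 normal; order 19: 1/1 normal; order 38: 1/1 normal.
Total normal subgroups: 3.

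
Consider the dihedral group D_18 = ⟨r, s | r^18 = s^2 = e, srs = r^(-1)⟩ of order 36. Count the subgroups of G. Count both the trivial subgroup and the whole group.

45

|G| = 36, so by Lagrange every subgroup order divides 36. Divisors: 1, 2, 3, 4, 6, 9, 12, 18, 36.
Subgroups by order — order 1: 1; order 2: 19; order 3: 1; order 4: 9; order 6: 7; order 9: 1; order 12: 3; order 18: 3; order 36: 1.
Total: 1 + 19 + 1 + 9 + 7 + 1 + 3 + 3 + 1 = 45.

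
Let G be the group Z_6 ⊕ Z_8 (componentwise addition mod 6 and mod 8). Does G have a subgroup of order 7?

No

7 does not divide |G| = 48, so by Lagrange no subgroup of order 7 exists.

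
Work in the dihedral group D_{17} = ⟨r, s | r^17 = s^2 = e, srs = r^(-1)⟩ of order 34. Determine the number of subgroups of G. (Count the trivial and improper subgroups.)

20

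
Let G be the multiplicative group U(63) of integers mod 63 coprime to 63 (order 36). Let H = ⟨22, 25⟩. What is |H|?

|⟨22⟩| = 3 and |⟨25⟩| = 3, so |H| is a multiple of lcm(3, 3) = 3 and divides |G| = 36.
Closing under the operation: H = {1, 4, 16, 22, 25, 37, 43, 46, 58}, so |H| = 9.

9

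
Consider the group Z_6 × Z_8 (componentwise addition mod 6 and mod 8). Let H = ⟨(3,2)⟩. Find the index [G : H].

|⟨(3,2)⟩| = 4 and |G| = 48.
By Lagrange, [G : H] = |G|/|H| = 48/4 = 12.

12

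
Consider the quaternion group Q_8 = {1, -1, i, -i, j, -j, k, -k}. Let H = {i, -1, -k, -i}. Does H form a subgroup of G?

No

The identity 1 ∉ H, so H is not a subgroup.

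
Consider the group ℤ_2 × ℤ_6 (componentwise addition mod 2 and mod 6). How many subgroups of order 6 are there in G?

3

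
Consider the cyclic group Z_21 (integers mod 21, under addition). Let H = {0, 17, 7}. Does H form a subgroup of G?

No

17 ∈ H but its inverse 4 ∉ H, so H is not a subgroup.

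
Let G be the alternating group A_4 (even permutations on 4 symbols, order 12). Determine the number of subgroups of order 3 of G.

4

|G| = 12 and 3 | 12, so subgroups of order 3 are possible by Lagrange.
The subgroups of order 3 are: {e, (1 2 3), (1 3 2)}; {e, (1 2 4), (1 4 2)}; {e, (1 3 4), (1 4 3)}; {e, (2 3 4), (2 4 3)}.
So G has 4 subgroups of order 3.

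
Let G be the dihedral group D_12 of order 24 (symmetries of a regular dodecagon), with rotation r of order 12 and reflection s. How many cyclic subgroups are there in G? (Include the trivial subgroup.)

18

Group the elements of G by the cyclic subgroup they generate; each cyclic subgroup of order d accounts for φ(d) elements.
Cyclic subgroups by order — order 1: 1; order 2: 13; order 3: 1; order 4: 1; order 6: 1; order 12: 1.
Total: 18.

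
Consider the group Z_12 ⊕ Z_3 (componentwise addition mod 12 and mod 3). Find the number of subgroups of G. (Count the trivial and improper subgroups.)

|G| = 36, so by Lagrange every subgroup order divides 36. Divisors: 1, 2, 3, 4, 6, 9, 12, 18, 36.
Subgroups by order — order 1: 1; order 2: 1; order 3: 4; order 4: 1; order 6: 4; order 9: 1; order 12: 4; order 18: 1; order 36: 1.
Total: 1 + 1 + 4 + 1 + 4 + 1 + 4 + 1 + 1 = 18.

18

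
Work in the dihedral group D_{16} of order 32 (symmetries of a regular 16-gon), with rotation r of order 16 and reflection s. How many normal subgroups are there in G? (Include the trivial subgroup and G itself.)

G has 36 subgroups. Checking conjugation-invariance by order — order 1: 1/1 normal; order 2: 1/17 normal; order 4: 1/9 normal; order 8: 1/5 normal; order 16: 3/3 normal; order 32: 1/1 normal.
Total normal subgroups: 8.

8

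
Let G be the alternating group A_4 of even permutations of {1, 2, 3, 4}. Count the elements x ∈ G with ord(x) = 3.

8

The elements of order 3 are: (2 3 4), (2 4 3), (1 2 3), (1 2 4), (1 3 2), (1 3 4), (1 4 2), (1 4 3).
That's 8.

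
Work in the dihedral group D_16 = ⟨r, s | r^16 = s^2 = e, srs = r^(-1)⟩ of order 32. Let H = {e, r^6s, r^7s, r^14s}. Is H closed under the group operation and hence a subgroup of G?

No

Closure fails: r^14s · r^6s = r^8 ∉ H. So H is not a subgroup.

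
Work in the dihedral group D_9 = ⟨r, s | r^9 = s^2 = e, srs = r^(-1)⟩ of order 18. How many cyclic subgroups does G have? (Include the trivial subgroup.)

12

Group the elements of G by the cyclic subgroup they generate; each cyclic subgroup of order d accounts for φ(d) elements.
Cyclic subgroups by order — order 1: 1; order 2: 9; order 3: 1; order 9: 1.
Total: 12.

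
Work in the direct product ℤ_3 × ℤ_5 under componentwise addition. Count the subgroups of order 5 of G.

1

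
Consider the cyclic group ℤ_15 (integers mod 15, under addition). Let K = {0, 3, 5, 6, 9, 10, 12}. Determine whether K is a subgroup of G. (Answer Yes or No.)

|K| = 7 does not divide |G| = 15, so by Lagrange K is not a subgroup.

No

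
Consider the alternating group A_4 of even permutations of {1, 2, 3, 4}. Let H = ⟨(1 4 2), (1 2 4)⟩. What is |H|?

|⟨(1 4 2)⟩| = 3 and |⟨(1 2 4)⟩| = 3, so |H| is a multiple of lcm(3, 3) = 3 and divides |G| = 12.
Closing under the operation: H = {e, (1 2 4), (1 4 2)}, so |H| = 3.

3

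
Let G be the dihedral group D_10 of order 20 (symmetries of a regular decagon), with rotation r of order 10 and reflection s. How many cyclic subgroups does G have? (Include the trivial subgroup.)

14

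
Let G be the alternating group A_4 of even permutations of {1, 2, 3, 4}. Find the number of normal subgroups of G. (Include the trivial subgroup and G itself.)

3

G has 10 subgroups. Checking conjugation-invariance by order — order 1: 1/1 normal; order 2: 0/3 normal; order 3: 0/4 normal; order 4: 1/1 normal; order 12: 1/1 normal.
Total normal subgroups: 3.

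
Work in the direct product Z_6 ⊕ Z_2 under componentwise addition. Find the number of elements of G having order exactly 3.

An element (a,b) has order lcm(ord(a), ord(b)); count pairs with lcm equal to 3.
Enumerating gives 2 such elements.

2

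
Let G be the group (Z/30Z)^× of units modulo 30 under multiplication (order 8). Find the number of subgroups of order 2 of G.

|G| = 8 and 2 | 8, so subgroups of order 2 are possible by Lagrange.
The subgroups of order 2 are: {1, 11}; {1, 19}; {1, 29}.
So G has 3 subgroups of order 2.

3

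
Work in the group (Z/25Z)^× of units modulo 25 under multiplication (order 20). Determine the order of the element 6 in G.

Compute successive powers of 6 mod 25: 6, 11, 16, 21, 1; 6^5 ≡ 1 (mod 25).
So |⟨6⟩| = 5.

5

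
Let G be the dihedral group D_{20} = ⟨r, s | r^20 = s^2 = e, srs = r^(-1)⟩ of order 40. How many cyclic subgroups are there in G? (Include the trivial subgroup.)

26

Group the elements of G by the cyclic subgroup they generate; each cyclic subgroup of order d accounts for φ(d) elements.
Cyclic subgroups by order — order 1: 1; order 2: 21; order 4: 1; order 5: 1; order 10: 1; order 20: 1.
Total: 26.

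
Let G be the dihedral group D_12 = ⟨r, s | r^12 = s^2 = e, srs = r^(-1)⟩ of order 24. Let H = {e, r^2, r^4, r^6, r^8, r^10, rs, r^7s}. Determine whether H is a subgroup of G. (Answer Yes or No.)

No

Closure fails: r^4 · r^7s = r^11s ∉ H. So H is not a subgroup.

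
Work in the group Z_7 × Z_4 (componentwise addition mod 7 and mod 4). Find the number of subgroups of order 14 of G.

|G| = 28 and 14 | 28, so subgroups of order 14 are possible by Lagrange.
The subgroups of order 14 are: {(0,0), (0,2), (1,0), (1,2), (2,0), (2,2), (3,0), (3,2), (4,0), (4,2), (5,0), (5,2), (6,0), (6,2)}.
So G has 1 subgroup of order 14.

1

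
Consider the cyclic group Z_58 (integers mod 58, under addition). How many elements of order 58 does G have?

In a cyclic group of order 58, the number of elements of order d (for d | 58) is φ(d).
φ(58) = 28.

28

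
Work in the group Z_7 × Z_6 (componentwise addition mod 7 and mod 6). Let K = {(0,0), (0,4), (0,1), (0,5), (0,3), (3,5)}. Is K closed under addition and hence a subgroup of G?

No

(0,4) ∈ K but its inverse (0,2) ∉ K, so K is not a subgroup.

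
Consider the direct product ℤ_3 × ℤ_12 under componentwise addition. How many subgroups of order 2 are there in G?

1

|G| = 36 and 2 | 36, so subgroups of order 2 are possible by Lagrange.
The subgroups of order 2 are: {(0,0), (0,6)}.
So G has 1 subgroup of order 2.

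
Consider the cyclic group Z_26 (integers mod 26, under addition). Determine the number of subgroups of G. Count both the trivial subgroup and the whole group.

4

A cyclic group of order 26 has exactly one subgroup for each divisor of 26.
Divisors of 26: 1, 2, 13, 26.
So Z_26 has 4 subgroups.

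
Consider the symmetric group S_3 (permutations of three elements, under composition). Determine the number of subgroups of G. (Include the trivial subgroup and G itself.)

6

|G| = 6, so by Lagrange every subgroup order divides 6. Divisors: 1, 2, 3, 6.
Subgroups by order — order 1: 1; order 2: 3; order 3: 1; order 6: 1.
Total: 1 + 3 + 1 + 1 = 6.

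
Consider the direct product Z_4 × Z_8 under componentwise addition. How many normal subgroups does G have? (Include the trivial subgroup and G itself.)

22

G is abelian, so every subgroup is normal.
G has 22 subgroups in total, hence 22 normal subgroups.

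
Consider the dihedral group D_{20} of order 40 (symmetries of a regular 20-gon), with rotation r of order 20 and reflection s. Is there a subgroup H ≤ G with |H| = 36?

No

36 does not divide |G| = 40, so by Lagrange no subgroup of order 36 exists.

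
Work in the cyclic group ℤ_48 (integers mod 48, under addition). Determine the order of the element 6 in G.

In ℤ_48, the order of an element a is n/gcd(a, n).
gcd(6, 48) = 6, so |⟨6⟩| = 48/6 = 8.

8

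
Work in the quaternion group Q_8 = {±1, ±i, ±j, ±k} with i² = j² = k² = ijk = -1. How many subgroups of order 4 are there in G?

3

|G| = 8 and 4 | 8, so subgroups of order 4 are possible by Lagrange.
The subgroups of order 4 are: {1, -1, i, -i}; {1, -1, j, -j}; {1, -1, k, -k}.
So G has 3 subgroups of order 4.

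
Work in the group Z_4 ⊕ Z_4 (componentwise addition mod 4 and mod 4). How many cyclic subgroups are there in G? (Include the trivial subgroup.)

Each element a generates a cyclic subgroup ⟨a⟩; distinct elements may generate the same one (a cyclic group of order d has φ(d) generators).
Cyclic subgroups by order — order 1: 1; order 2: 3; order 4: 6.
Total: 10.

10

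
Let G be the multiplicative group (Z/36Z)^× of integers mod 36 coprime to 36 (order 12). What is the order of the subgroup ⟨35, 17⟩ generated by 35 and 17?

4

|⟨35⟩| = 2 and |⟨17⟩| = 2, so |H| is a multiple of lcm(2, 2) = 2 and divides |G| = 12.
Closing under the operation: H = {1, 17, 19, 35}, so |H| = 4.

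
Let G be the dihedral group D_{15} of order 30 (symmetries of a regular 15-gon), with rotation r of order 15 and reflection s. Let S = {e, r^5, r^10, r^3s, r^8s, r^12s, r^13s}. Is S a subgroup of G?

No

|S| = 7 does not divide |G| = 30, so by Lagrange S is not a subgroup.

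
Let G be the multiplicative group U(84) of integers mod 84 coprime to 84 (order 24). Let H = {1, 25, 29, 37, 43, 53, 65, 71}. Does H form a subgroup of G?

No

Closure fails: 65 · 71 = 79 ∉ H. So H is not a subgroup.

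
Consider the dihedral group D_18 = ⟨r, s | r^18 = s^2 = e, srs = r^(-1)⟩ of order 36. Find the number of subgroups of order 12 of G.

|G| = 36 and 12 | 36, so subgroups of order 12 are possible by Lagrange.
The subgroups of order 12 are: {e, r^3, r^6, r^9, r^12, r^15, rs, r^4s, r^7s, r^10s, r^13s, r^16s}; {e, r^3, r^6, r^9, r^12, r^15, r^2s, r^5s, r^8s, r^11s, r^14s, r^17s}; {e, r^3, r^6, r^9, r^12, r^15, s, r^3s, r^6s, r^9s, r^12s, r^15s}.
So G has 3 subgroups of order 12.

3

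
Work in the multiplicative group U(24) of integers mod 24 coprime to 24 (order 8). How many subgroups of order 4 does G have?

7

|G| = 8 and 4 | 8, so subgroups of order 4 are possible by Lagrange.
The subgroups of order 4 are: {1, 11, 13, 23}; {1, 11, 17, 19}; {1, 5, 7, 11}; {1, 5, 13, 17}; … (7 in all).
So G has 7 subgroups of order 4.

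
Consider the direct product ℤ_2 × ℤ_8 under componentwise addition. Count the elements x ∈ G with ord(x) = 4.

4

An element (a,b) has order lcm(ord(a), ord(b)); count pairs with lcm equal to 4.
Enumerating gives 4 such elements.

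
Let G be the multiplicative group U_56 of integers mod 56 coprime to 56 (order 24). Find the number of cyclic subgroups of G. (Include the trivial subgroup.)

Group the elements of G by the cyclic subgroup they generate; each cyclic subgroup of order d accounts for φ(d) elements.
Cyclic subgroups by order — order 1: 1; order 2: 7; order 3: 1; order 6: 7.
Total: 16.

16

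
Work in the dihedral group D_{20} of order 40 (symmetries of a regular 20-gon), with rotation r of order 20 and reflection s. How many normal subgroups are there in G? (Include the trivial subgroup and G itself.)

9

G has 48 subgroups. Checking conjugation-invariance by order — order 1: 1/1 normal; order 2: 1/21 normal; order 4: 1/11 normal; order 5: 1/1 normal; order 8: 0/5 normal; order 10: 1/5 normal; order 20: 3/3 normal; order 40: 1/1 normal.
Total normal subgroups: 9.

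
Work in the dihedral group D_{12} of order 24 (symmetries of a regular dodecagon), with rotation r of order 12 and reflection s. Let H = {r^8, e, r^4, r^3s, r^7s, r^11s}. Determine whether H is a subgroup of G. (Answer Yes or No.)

Yes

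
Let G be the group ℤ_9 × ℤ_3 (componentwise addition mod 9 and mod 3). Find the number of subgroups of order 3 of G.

|G| = 27 and 3 | 27, so subgroups of order 3 are possible by Lagrange.
The subgroups of order 3 are: {(0,0), (0,1), (0,2)}; {(0,0), (3,0), (6,0)}; {(0,0), (3,1), (6,2)}; {(0,0), (3,2), (6,1)}.
So G has 4 subgroups of order 3.

4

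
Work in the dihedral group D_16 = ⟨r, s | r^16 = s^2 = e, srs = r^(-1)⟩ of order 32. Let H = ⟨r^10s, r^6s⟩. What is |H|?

|⟨r^10s⟩| = 2 and |⟨r^6s⟩| = 2, so |H| is a multiple of lcm(2, 2) = 2 and divides |G| = 32.
Closing under the operation: H = {e, r^4, r^8, r^12, r^2s, r^6s, r^10s, r^14s}, so |H| = 8.

8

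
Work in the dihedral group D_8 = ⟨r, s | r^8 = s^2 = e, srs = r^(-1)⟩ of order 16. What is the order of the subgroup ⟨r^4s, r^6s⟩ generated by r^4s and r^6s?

8

|⟨r^4s⟩| = 2 and |⟨r^6s⟩| = 2, so |H| is a multiple of lcm(2, 2) = 2 and divides |G| = 16.
Closing under the operation: H = {e, r^2, r^4, r^6, s, r^2s, r^4s, r^6s}, so |H| = 8.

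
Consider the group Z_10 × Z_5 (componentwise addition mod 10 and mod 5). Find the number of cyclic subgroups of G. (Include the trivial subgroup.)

14

A cyclic subgroup of order d is generated by each of its φ(d) elements of order d, so the cyclic subgroups of order d number (#elements of order d)/φ(d).
Cyclic subgroups by order — order 1: 1; order 2: 1; order 5: 6; order 10: 6.
Total: 14.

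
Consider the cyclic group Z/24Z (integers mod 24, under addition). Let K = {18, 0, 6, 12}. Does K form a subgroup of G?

|K| = 4 divides |G| = 24, consistent with Lagrange.
K contains the identity, every element's inverse is in K, and K is closed under +: it is a subgroup.
In fact K = ⟨18⟩.

Yes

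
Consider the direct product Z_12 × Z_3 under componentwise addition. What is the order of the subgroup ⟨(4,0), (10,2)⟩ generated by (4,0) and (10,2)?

18

|⟨(4,0)⟩| = 3 and |⟨(10,2)⟩| = 6, so |H| is a multiple of lcm(3, 6) = 6 and divides |G| = 36.
Closing under the operation: H = {(0,0), (0,1), (0,2), (2,0), (2,1), (2,2), (4,0), (4,1), (4,2), (6,0), (6,1), (6,2), (8,0), (8,1), (8,2), (10,0), (10,1), (10,2)}, so |H| = 18.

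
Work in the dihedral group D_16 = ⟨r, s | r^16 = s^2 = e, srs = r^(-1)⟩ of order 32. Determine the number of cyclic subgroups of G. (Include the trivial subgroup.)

Each element a generates a cyclic subgroup ⟨a⟩; distinct elements may generate the same one (a cyclic group of order d has φ(d) generators).
Cyclic subgroups by order — order 1: 1; order 2: 17; order 4: 1; order 8: 1; order 16: 1.
Total: 21.

21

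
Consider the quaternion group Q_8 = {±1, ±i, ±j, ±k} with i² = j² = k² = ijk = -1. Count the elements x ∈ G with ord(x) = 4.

6

The elements of order 4 are: i, -i, j, -j, k, -k.
That's 6.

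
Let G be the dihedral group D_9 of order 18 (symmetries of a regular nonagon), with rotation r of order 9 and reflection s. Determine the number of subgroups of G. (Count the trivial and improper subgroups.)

|G| = 18, so by Lagrange every subgroup order divides 18. Divisors: 1, 2, 3, 6, 9, 18.
Subgroups by order — order 1: 1; order 2: 9; order 3: 1; order 6: 3; order 9: 1; order 18: 1.
Total: 1 + 9 + 1 + 3 + 1 + 1 = 16.

16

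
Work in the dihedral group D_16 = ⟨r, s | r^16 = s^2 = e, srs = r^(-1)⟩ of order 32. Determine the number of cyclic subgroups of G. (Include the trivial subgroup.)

Each element a generates a cyclic subgroup ⟨a⟩; distinct elements may generate the same one (a cyclic group of order d has φ(d) generators).
Cyclic subgroups by order — order 1: 1; order 2: 17; order 4: 1; order 8: 1; order 16: 1.
Total: 21.

21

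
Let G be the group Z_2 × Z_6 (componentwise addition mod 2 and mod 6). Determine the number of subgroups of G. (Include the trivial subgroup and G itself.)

10

|G| = 12, so by Lagrange every subgroup order divides 12. Divisors: 1, 2, 3, 4, 6, 12.
Subgroups by order — order 1: 1; order 2: 3; order 3: 1; order 4: 1; order 6: 3; order 12: 1.
Total: 1 + 3 + 1 + 1 + 3 + 1 = 10.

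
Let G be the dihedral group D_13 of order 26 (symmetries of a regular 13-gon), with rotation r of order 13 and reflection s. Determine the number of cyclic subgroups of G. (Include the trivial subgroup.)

A cyclic subgroup of order d is generated by each of its φ(d) elements of order d, so the cyclic subgroups of order d number (#elements of order d)/φ(d).
Cyclic subgroups by order — order 1: 1; order 2: 13; order 13: 1.
Total: 15.

15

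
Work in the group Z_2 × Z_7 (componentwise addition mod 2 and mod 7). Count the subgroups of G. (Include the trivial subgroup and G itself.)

|G| = 14, so by Lagrange every subgroup order divides 14. Divisors: 1, 2, 7, 14.
Subgroups by order — order 1: 1; order 2: 1; order 7: 1; order 14: 1.
Total: 1 + 1 + 1 + 1 = 4.

4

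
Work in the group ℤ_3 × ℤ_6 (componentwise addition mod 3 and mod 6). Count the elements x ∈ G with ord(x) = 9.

An element (a,b) has order lcm(ord(a), ord(b)); count pairs with lcm equal to 9.
Enumerating gives 0 such elements.

0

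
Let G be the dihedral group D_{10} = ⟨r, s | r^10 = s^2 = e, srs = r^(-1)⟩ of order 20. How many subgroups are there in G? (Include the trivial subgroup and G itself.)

22

|G| = 20, so by Lagrange every subgroup order divides 20. Divisors: 1, 2, 4, 5, 10, 20.
Subgroups by order — order 1: 1; order 2: 11; order 4: 5; order 5: 1; order 10: 3; order 20: 1.
Total: 1 + 11 + 5 + 1 + 3 + 1 = 22.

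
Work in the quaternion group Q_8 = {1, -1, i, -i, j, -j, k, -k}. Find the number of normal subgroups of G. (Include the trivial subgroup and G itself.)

6

G has 6 subgroups. Checking conjugation-invariance by order — order 1: 1/1 normal; order 2: 1/1 normal; order 4: 3/3 normal; order 8: 1/1 normal.
Total normal subgroups: 6.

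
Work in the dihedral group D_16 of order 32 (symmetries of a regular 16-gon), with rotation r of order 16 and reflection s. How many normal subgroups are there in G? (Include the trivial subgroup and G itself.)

8

G has 36 subgroups. Checking conjugation-invariance by order — order 1: 1/1 normal; order 2: 1/17 normal; order 4: 1/9 normal; order 8: 1/5 normal; order 16: 3/3 normal; order 32: 1/1 normal.
Total normal subgroups: 8.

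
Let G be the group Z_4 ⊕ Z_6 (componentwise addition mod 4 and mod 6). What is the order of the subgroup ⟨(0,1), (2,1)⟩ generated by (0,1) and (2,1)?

|⟨(0,1)⟩| = 6 and |⟨(2,1)⟩| = 6, so |H| is a multiple of lcm(6, 6) = 6 and divides |G| = 24.
Closing under the operation: H = {(0,0), (0,1), (0,2), (0,3), (0,4), (0,5), (2,0), (2,1), (2,2), (2,3), (2,4), (2,5)}, so |H| = 12.

12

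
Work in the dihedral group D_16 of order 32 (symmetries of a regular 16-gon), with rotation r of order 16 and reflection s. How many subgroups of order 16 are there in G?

|G| = 32 and 16 | 32, so subgroups of order 16 are possible by Lagrange.
The subgroups of order 16 are: {e, r, r^2, r^3, r^4, r^5, r^6, r^7, r^8, r^9, r^10, r^11, r^12, r^13, r^14, r^15}; {e, r^2, r^4, r^6, r^8, r^10, r^12, r^14, s, r^2s, r^4s, r^6s, r^8s, r^10s, r^12s, r^14s}; {e, r^2, r^4, r^6, r^8, r^10, r^12, r^14, rs, r^3s, r^5s, r^7s, r^9s, r^11s, r^13s, r^15s}.
So G has 3 subgroups of order 16.

3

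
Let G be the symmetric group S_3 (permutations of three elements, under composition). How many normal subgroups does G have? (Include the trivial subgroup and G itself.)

G has 6 subgroups. Checking conjugation-invariance by order — order 1: 1/1 normal; order 2: 0/3 normal; order 3: 1/1 normal; order 6: 1/1 normal.
Total normal subgroups: 3.

3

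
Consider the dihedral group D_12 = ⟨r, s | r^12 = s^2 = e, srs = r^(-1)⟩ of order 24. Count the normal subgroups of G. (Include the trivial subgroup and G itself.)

9

G has 34 subgroups. Checking conjugation-invariance by order — order 1: 1/1 normal; order 2: 1/13 normal; order 3: 1/1 normal; order 4: 1/7 normal; order 6: 1/5 normal; order 8: 0/3 normal; order 12: 3/3 normal; order 24: 1/1 normal.
Total normal subgroups: 9.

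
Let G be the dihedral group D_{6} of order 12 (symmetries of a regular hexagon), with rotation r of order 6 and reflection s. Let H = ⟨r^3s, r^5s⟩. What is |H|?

6

|⟨r^3s⟩| = 2 and |⟨r^5s⟩| = 2, so |H| is a multiple of lcm(2, 2) = 2 and divides |G| = 12.
Closing under the operation: H = {e, r^2, r^4, rs, r^3s, r^5s}, so |H| = 6.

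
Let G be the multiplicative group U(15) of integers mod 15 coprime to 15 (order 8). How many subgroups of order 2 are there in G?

3

|G| = 8 and 2 | 8, so subgroups of order 2 are possible by Lagrange.
The subgroups of order 2 are: {1, 11}; {1, 14}; {1, 4}.
So G has 3 subgroups of order 2.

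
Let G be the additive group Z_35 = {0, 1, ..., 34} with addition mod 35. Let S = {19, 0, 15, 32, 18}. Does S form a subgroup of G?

No

32 ∈ S but its inverse 3 ∉ S, so S is not a subgroup.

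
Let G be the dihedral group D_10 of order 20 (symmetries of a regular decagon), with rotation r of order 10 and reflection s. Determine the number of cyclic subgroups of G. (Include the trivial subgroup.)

Group the elements of G by the cyclic subgroup they generate; each cyclic subgroup of order d accounts for φ(d) elements.
Cyclic subgroups by order — order 1: 1; order 2: 11; order 5: 1; order 10: 1.
Total: 14.

14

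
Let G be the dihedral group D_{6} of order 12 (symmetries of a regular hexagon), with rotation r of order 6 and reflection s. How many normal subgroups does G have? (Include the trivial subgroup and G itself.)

7

G has 16 subgroups. Checking conjugation-invariance by order — order 1: 1/1 normal; order 2: 1/7 normal; order 3: 1/1 normal; order 4: 0/3 normal; order 6: 3/3 normal; order 12: 1/1 normal.
Total normal subgroups: 7.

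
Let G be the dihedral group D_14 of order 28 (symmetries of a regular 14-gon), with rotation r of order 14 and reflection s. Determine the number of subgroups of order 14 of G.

|G| = 28 and 14 | 28, so subgroups of order 14 are possible by Lagrange.
The subgroups of order 14 are: {e, r, r^2, r^3, r^4, r^5, r^6, r^7, r^8, r^9, r^10, r^11, r^12, r^13}; {e, r^2, r^4, r^6, r^8, r^10, r^12, s, r^2s, r^4s, r^6s, r^8s, r^10s, r^12s}; {e, r^2, r^4, r^6, r^8, r^10, r^12, rs, r^3s, r^5s, r^7s, r^9s, r^11s, r^13s}.
So G has 3 subgroups of order 14.

3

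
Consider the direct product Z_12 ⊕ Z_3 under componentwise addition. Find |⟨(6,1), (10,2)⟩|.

|⟨(6,1)⟩| = 6 and |⟨(10,2)⟩| = 6, so |H| is a multiple of lcm(6, 6) = 6 and divides |G| = 36.
Closing under the operation: H = {(0,0), (0,1), (0,2), (2,0), (2,1), (2,2), (4,0), (4,1), (4,2), (6,0), (6,1), (6,2), (8,0), (8,1), (8,2), (10,0), (10,1), (10,2)}, so |H| = 18.

18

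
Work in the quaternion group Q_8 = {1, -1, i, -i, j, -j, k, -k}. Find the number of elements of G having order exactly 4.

6

The elements of order 4 are: i, -i, j, -j, k, -k.
That's 6.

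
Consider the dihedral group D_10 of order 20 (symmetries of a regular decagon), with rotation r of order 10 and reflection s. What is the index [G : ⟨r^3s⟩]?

10

|⟨r^3s⟩| = 2 and |G| = 20.
By Lagrange, [G : H] = |G|/|H| = 20/2 = 10.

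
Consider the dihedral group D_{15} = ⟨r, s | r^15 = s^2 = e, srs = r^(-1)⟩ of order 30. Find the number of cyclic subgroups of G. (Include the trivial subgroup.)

Each element a generates a cyclic subgroup ⟨a⟩; distinct elements may generate the same one (a cyclic group of order d has φ(d) generators).
Cyclic subgroups by order — order 1: 1; order 2: 15; order 3: 1; order 5: 1; order 15: 1.
Total: 19.

19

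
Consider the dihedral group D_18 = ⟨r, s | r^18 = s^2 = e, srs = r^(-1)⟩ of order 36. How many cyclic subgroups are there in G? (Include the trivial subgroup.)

24

Each element a generates a cyclic subgroup ⟨a⟩; distinct elements may generate the same one (a cyclic group of order d has φ(d) generators).
Cyclic subgroups by order — order 1: 1; order 2: 19; order 3: 1; order 6: 1; order 9: 1; order 18: 1.
Total: 24.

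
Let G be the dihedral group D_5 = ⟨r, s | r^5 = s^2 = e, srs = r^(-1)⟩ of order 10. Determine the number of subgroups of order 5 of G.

1

|G| = 10 and 5 | 10, so subgroups of order 5 are possible by Lagrange.
The subgroups of order 5 are: {e, r, r^2, r^3, r^4}.
So G has 1 subgroup of order 5.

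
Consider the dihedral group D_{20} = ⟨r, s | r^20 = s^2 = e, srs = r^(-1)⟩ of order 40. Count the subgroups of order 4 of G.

|G| = 40 and 4 | 40, so subgroups of order 4 are possible by Lagrange.
The subgroups of order 4 are: {e, r^10, s, r^10s}; {e, r^10, rs, r^11s}; {e, r^10, r^2s, r^12s}; {e, r^10, r^3s, r^13s}; … (11 in all).
So G has 11 subgroups of order 4.

11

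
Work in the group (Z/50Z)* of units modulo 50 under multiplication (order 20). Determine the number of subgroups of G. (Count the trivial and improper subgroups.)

|G| = 20, so by Lagrange every subgroup order divides 20. Divisors: 1, 2, 4, 5, 10, 20.
Subgroups by order — order 1: 1; order 2: 1; order 4: 1; order 5: 1; order 10: 1; order 20: 1.
Total: 1 + 1 + 1 + 1 + 1 + 1 = 6.

6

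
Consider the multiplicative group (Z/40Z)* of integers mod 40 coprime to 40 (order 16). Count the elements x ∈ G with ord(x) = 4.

8

The elements of order 4 are: 3, 7, 13, 17, 23, 27, 33, 37.
That's 8.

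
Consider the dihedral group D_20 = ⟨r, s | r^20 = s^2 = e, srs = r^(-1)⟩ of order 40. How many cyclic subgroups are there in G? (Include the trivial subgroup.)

26

Group the elements of G by the cyclic subgroup they generate; each cyclic subgroup of order d accounts for φ(d) elements.
Cyclic subgroups by order — order 1: 1; order 2: 21; order 4: 1; order 5: 1; order 10: 1; order 20: 1.
Total: 26.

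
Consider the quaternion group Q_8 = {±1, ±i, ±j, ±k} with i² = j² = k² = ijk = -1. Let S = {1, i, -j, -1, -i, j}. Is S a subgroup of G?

No

|S| = 6 does not divide |G| = 8, so by Lagrange S is not a subgroup.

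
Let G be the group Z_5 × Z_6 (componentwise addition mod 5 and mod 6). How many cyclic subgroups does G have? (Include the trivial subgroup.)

Group the elements of G by the cyclic subgroup they generate; each cyclic subgroup of order d accounts for φ(d) elements.
Cyclic subgroups by order — order 1: 1; order 2: 1; order 3: 1; order 5: 1; order 6: 1; order 10: 1; order 15: 1; order 30: 1.
Total: 8.

8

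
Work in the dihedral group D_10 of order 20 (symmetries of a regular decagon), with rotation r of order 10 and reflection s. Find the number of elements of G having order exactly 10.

4

The elements of order 10 are: r, r^3, r^7, r^9.
That's 4.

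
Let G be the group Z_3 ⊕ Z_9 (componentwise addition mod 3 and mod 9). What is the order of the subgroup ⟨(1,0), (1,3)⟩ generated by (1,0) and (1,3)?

|⟨(1,0)⟩| = 3 and |⟨(1,3)⟩| = 3, so |H| is a multiple of lcm(3, 3) = 3 and divides |G| = 27.
Closing under the operation: H = {(0,0), (0,3), (0,6), (1,0), (1,3), (1,6), (2,0), (2,3), (2,6)}, so |H| = 9.

9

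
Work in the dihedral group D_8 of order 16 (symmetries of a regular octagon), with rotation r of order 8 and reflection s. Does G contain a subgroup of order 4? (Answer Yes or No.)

4 | 16. A subgroup of order 4 is {e, r^2, r^4, r^6}.

Yes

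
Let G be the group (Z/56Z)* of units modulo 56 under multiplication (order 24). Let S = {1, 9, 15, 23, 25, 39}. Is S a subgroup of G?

|S| = 6 divides |G| = 24, consistent with Lagrange.
S contains the identity, every element's inverse is in S, and S is closed under ·: it is a subgroup.
In fact S = ⟨39⟩.

Yes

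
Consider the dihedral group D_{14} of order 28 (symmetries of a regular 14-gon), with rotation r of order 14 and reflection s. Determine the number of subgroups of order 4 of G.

|G| = 28 and 4 | 28, so subgroups of order 4 are possible by Lagrange.
The subgroups of order 4 are: {e, r^7, r^3s, r^10s}; {e, r^7, r^4s, r^11s}; {e, r^7, r^5s, r^12s}; {e, r^7, r^6s, r^13s}; … (7 in all).
So G has 7 subgroups of order 4.

7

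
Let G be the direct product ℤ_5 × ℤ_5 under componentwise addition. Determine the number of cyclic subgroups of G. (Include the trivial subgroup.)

Group the elements of G by the cyclic subgroup they generate; each cyclic subgroup of order d accounts for φ(d) elements.
Cyclic subgroups by order — order 1: 1; order 5: 6.
Total: 7.

7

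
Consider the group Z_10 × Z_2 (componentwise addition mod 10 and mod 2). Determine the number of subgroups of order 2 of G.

3

|G| = 20 and 2 | 20, so subgroups of order 2 are possible by Lagrange.
The subgroups of order 2 are: {(0,0), (0,1)}; {(0,0), (5,0)}; {(0,0), (5,1)}.
So G has 3 subgroups of order 2.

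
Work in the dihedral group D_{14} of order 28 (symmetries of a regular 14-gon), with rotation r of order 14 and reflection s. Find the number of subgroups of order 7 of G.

1

|G| = 28 and 7 | 28, so subgroups of order 7 are possible by Lagrange.
The subgroups of order 7 are: {e, r^2, r^4, r^6, r^8, r^10, r^12}.
So G has 1 subgroup of order 7.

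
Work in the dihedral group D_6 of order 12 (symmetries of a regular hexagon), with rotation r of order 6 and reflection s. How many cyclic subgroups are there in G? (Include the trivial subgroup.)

10

Each element a generates a cyclic subgroup ⟨a⟩; distinct elements may generate the same one (a cyclic group of order d has φ(d) generators).
Cyclic subgroups by order — order 1: 1; order 2: 7; order 3: 1; order 6: 1.
Total: 10.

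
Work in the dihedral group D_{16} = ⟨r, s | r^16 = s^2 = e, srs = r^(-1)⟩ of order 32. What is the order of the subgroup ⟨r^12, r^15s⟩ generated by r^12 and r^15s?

8

|⟨r^12⟩| = 4 and |⟨r^15s⟩| = 2, so |H| is a multiple of lcm(4, 2) = 4 and divides |G| = 32.
Closing under the operation: H = {e, r^4, r^8, r^12, r^3s, r^7s, r^11s, r^15s}, so |H| = 8.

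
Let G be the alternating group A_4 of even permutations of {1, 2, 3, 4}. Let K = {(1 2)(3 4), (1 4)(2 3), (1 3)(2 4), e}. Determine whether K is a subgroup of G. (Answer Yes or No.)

|K| = 4 divides |G| = 12, consistent with Lagrange.
K contains the identity, every element's inverse is in K, and K is closed under ∘: it is a subgroup.

Yes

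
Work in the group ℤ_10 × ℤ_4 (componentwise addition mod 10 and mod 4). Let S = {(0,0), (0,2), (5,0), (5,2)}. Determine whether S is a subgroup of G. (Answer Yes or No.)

|S| = 4 divides |G| = 40, consistent with Lagrange.
S contains the identity, every element's inverse is in S, and S is closed under +: it is a subgroup.

Yes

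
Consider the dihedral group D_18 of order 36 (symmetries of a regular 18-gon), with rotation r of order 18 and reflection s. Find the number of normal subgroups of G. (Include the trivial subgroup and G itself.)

G has 45 subgroups. Checking conjugation-invariance by order — order 1: 1/1 normal; order 2: 1/19 normal; order 3: 1/1 normal; order 4: 0/9 normal; order 6: 1/7 normal; order 9: 1/1 normal; order 12: 0/3 normal; order 18: 3/3 normal; order 36: 1/1 normal.
Total normal subgroups: 9.

9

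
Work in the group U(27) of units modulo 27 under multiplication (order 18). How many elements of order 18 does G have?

6

The elements of order 18 are: 2, 5, 11, 14, 20, 23.
That's 6.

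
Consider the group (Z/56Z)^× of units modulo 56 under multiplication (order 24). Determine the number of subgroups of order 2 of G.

7

|G| = 24 and 2 | 24, so subgroups of order 2 are possible by Lagrange.
The subgroups of order 2 are: {1, 13}; {1, 15}; {1, 27}; {1, 29}; … (7 in all).
So G has 7 subgroups of order 2.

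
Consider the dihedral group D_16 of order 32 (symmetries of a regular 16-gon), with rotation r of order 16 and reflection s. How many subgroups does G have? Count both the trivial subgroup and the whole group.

|G| = 32, so by Lagrange every subgroup order divides 32. Divisors: 1, 2, 4, 8, 16, 32.
Subgroups by order — order 1: 1; order 2: 17; order 4: 9; order 8: 5; order 16: 3; order 32: 1.
Total: 1 + 17 + 9 + 5 + 3 + 1 = 36.

36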